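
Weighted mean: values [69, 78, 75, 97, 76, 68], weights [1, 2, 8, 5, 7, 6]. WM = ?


Numerator = 69*1 + 78*2 + 75*8 + 97*5 + 76*7 + 68*6 = 2250
Denominator = 1 + 2 + 8 + 5 + 7 + 6 = 29
WM = 2250/29 = 77.5862

WM = 77.5862


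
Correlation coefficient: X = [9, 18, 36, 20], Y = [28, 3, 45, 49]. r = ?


Mean X = 20.7500, Mean Y = 31.2500
SD X = 9.730750, SD Y = 18.115946
Cov = 78.062500
r = 78.062500/(9.730750*18.115946) = 0.4428

r = 0.4428


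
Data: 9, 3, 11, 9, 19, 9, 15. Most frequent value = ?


Frequencies: 3:1, 9:3, 11:1, 15:1, 19:1
Max frequency = 3
Mode = 9

Mode = 9


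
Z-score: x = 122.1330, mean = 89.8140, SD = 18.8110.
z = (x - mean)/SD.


z = (122.1330 - 89.8140)/18.8110
= 32.3190/18.8110
= 1.7181

z = 1.7181


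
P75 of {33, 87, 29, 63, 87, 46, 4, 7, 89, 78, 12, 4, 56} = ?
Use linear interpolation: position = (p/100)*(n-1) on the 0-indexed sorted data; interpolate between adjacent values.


Sorted: 4, 4, 7, 12, 29, 33, 46, 56, 63, 78, 87, 87, 89
n = 13
Index = 75/100 * 12 = 9.0000
Lower = data[9] = 78, Upper = data[10] = 87
P75 = 78 + 0*(9) = 78.0000

P75 = 78.0000


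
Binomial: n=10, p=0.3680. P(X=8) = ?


C(10,8) = 45
p^8 = 0.000336
(1-p)^2 = 0.399424
P = 45 * 0.000336 * 0.399424 = 0.0060

P(X=8) = 0.0060


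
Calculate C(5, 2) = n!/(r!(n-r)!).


C(5,2) = 5!/(2! × 3!)
= 120/(2 × 6)
= 10

C(5,2) = 10


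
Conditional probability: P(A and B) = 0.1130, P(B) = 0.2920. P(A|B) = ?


P(A|B) = 0.1130/0.2920 = 0.3870

P(A|B) = 0.3870


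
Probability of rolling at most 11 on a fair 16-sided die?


Favorable outcomes (roll ≤ 11): 11
Total outcomes = 16
P = 11/16 = 0.6875

P = 0.6875


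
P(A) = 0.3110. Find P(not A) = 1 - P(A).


P(not A) = 1 - 0.3110 = 0.6890

P(not A) = 0.6890


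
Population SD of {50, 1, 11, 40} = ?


Mean = 25.5000
Variance = 405.2500
SD = sqrt(405.2500) = 20.1308

SD = 20.1308


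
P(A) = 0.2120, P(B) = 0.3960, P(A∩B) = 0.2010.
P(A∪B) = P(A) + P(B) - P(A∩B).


P(A∪B) = 0.2120 + 0.3960 - 0.2010
= 0.6080 - 0.2010
= 0.4070

P(A∪B) = 0.4070


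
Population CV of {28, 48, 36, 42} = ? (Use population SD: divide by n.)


Mean = 38.5000
SD = 7.3993
CV = (7.3993/38.5000)*100 = 19.2190%

CV = 19.2190%


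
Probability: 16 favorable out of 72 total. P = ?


P = 16/72 = 0.2222

P = 0.2222


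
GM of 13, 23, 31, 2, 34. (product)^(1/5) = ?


Product = 13 × 23 × 31 × 2 × 34 = 630292
GM = 630292^(1/5) = 14.4513

GM = 14.4513


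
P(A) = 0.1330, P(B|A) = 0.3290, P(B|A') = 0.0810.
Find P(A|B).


P(B) = P(B|A)*P(A) + P(B|A')*P(A')
= 0.3290*0.1330 + 0.0810*0.8670
= 0.043757 + 0.070227 = 0.113984
P(A|B) = 0.043757/0.113984 = 0.3839

P(A|B) = 0.3839


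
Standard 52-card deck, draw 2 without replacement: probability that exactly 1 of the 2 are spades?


Hypergeometric: P(X=1) = C(13,1)·C(39,1) / C(52,2)
= 13 × 39 / 1326
= 507/1326 = 0.3824

P = 0.3824


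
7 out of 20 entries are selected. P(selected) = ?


P = 7/20 = 0.3500

P = 0.3500


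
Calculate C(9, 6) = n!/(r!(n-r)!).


C(9,6) = 9!/(6! × 3!)
= 362880/(720 × 6)
= 84

C(9,6) = 84


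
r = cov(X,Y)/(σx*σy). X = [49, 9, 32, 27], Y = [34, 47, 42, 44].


Mean X = 29.2500, Mean Y = 41.7500
SD X = 14.254385, SD Y = 4.815340
Cov = -65.937500
r = -65.937500/(14.254385*4.815340) = -0.9606

r = -0.9606


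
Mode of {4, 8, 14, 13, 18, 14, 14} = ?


Frequencies: 4:1, 8:1, 13:1, 14:3, 18:1
Max frequency = 3
Mode = 14

Mode = 14


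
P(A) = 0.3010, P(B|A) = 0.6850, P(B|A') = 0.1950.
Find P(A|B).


P(B) = P(B|A)*P(A) + P(B|A')*P(A')
= 0.6850*0.3010 + 0.1950*0.6990
= 0.206185 + 0.136305 = 0.342490
P(A|B) = 0.206185/0.342490 = 0.6020

P(A|B) = 0.6020


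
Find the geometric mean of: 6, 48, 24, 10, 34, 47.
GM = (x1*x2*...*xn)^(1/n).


Product = 6 × 48 × 24 × 10 × 34 × 47 = 110453760
GM = 110453760^(1/6) = 21.9043

GM = 21.9043


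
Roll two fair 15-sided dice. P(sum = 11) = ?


Total outcomes = 15×15 = 225
Favorable (sum = 11): 10
P = 10/225 = 0.0444

P = 0.0444


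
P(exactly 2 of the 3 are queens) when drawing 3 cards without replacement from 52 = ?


Hypergeometric: P(X=2) = C(4,2)·C(48,1) / C(52,3)
= 6 × 48 / 22100
= 288/22100 = 0.0130

P = 0.0130


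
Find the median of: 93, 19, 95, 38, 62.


Sorted: 19, 38, 62, 93, 95
n = 5 (odd)
Middle value = 62

Median = 62


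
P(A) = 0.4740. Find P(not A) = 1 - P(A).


P(not A) = 1 - 0.4740 = 0.5260

P(not A) = 0.5260


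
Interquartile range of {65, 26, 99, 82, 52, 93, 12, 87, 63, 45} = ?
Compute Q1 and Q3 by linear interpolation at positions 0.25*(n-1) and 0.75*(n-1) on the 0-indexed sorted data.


Sorted: 12, 26, 45, 52, 63, 65, 82, 87, 93, 99
Q1 (25th %ile) = 46.7500
Q3 (75th %ile) = 85.7500
IQR = 85.7500 - 46.7500 = 39.0000

IQR = 39.0000


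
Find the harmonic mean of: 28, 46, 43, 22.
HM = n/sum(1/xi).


Sum of reciprocals = 1/28 + 1/46 + 1/43 + 1/22 = 0.126164
HM = 4/0.126164 = 31.7048

HM = 31.7048


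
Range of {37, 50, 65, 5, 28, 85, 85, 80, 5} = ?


Max = 85, Min = 5
Range = 85 - 5 = 80

Range = 80


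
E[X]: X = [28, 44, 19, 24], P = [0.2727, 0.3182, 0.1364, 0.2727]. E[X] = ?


E[X] = 28*0.2727 + 44*0.3182 + 19*0.1364 + 24*0.2727
= 7.6356 + 14.0008 + 2.5916 + 6.5448
= 30.7728

E[X] = 30.7728


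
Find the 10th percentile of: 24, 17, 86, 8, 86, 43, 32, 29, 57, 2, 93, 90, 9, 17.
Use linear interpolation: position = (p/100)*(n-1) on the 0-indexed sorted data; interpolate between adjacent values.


Sorted: 2, 8, 9, 17, 17, 24, 29, 32, 43, 57, 86, 86, 90, 93
n = 14
Index = 10/100 * 13 = 1.3000
Lower = data[1] = 8, Upper = data[2] = 9
P10 = 8 + 0.3000*(1) = 8.3000

P10 = 8.3000


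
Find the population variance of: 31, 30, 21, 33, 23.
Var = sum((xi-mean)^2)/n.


Mean = 27.6000
Squared deviations: 11.5600, 5.7600, 43.5600, 29.1600, 21.1600
Sum = 111.2000
Variance = 111.2000/5 = 22.2400

Variance = 22.2400


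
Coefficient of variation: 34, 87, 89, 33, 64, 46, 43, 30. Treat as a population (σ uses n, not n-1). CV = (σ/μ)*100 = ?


Mean = 53.2500
SD = 22.3928
CV = (22.3928/53.2500)*100 = 42.0522%

CV = 42.0522%


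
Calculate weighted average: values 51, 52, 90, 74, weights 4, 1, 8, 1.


Numerator = 51*4 + 52*1 + 90*8 + 74*1 = 1050
Denominator = 4 + 1 + 8 + 1 = 14
WM = 1050/14 = 75.0000

WM = 75.0000


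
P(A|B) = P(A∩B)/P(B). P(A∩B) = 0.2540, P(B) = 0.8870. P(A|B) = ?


P(A|B) = 0.2540/0.8870 = 0.2864

P(A|B) = 0.2864


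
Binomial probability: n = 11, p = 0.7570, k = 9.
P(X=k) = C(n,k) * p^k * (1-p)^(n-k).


C(11,9) = 55
p^9 = 0.081632
(1-p)^2 = 0.059049
P = 55 * 0.081632 * 0.059049 = 0.2651

P(X=9) = 0.2651


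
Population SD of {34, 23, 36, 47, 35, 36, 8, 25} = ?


Mean = 30.5000
Variance = 119.7500
SD = sqrt(119.7500) = 10.9430

SD = 10.9430


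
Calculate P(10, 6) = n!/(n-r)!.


P(10,6) = 10!/4!
= 3628800/24
= 151200

P(10,6) = 151200


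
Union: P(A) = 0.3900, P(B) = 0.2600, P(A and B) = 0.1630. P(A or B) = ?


P(A∪B) = 0.3900 + 0.2600 - 0.1630
= 0.6500 - 0.1630
= 0.4870

P(A∪B) = 0.4870


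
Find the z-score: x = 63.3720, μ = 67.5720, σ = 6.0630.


z = (63.3720 - 67.5720)/6.0630
= -4.2000/6.0630
= -0.6927

z = -0.6927


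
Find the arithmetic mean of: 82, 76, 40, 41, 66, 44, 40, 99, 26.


Sum = 82 + 76 + 40 + 41 + 66 + 44 + 40 + 99 + 26 = 514
n = 9
Mean = 514/9 = 57.1111

Mean = 57.1111


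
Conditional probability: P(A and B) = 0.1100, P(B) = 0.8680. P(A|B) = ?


P(A|B) = 0.1100/0.8680 = 0.1267

P(A|B) = 0.1267


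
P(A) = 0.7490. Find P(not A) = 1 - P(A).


P(not A) = 1 - 0.7490 = 0.2510

P(not A) = 0.2510


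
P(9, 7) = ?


P(9,7) = 9!/2!
= 362880/2
= 181440

P(9,7) = 181440


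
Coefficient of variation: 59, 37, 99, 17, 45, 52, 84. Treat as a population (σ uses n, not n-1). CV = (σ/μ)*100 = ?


Mean = 56.1429
SD = 25.8038
CV = (25.8038/56.1429)*100 = 45.9610%

CV = 45.9610%


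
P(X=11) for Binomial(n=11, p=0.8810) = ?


C(11,11) = 1
p^11 = 0.248162
(1-p)^0 = 1.000000
P = 1 * 0.248162 * 1.000000 = 0.2482

P(X=11) = 0.2482


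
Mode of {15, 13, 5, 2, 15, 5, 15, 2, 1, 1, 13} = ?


Frequencies: 1:2, 2:2, 5:2, 13:2, 15:3
Max frequency = 3
Mode = 15

Mode = 15


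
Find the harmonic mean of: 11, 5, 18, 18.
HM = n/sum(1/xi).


Sum of reciprocals = 1/11 + 1/5 + 1/18 + 1/18 = 0.402020
HM = 4/0.402020 = 9.9497

HM = 9.9497


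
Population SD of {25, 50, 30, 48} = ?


Mean = 38.2500
Variance = 119.1875
SD = sqrt(119.1875) = 10.9173

SD = 10.9173


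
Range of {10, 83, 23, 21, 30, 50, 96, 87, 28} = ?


Max = 96, Min = 10
Range = 96 - 10 = 86

Range = 86


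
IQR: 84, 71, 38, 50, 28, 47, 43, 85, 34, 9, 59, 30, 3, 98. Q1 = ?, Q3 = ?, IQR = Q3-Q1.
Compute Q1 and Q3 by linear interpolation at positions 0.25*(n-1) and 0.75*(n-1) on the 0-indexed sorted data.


Sorted: 3, 9, 28, 30, 34, 38, 43, 47, 50, 59, 71, 84, 85, 98
Q1 (25th %ile) = 31.0000
Q3 (75th %ile) = 68.0000
IQR = 68.0000 - 31.0000 = 37.0000

IQR = 37.0000


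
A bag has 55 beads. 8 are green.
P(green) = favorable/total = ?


P = 8/55 = 0.1455

P = 0.1455


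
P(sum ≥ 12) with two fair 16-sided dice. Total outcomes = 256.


Total outcomes = 16×16 = 256
Favorable (sum ≥ 12): 201
P = 201/256 = 0.7852

P = 0.7852


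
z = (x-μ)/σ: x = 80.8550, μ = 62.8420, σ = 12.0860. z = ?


z = (80.8550 - 62.8420)/12.0860
= 18.0130/12.0860
= 1.4904

z = 1.4904


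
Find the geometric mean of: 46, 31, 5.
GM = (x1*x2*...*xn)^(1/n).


Product = 46 × 31 × 5 = 7130
GM = 7130^(1/3) = 19.2470

GM = 19.2470


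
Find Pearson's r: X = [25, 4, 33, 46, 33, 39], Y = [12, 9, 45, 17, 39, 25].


Mean X = 30.0000, Mean Y = 24.5000
SD X = 13.266499, SD Y = 13.438130
Cov = 75.833333
r = 75.833333/(13.266499*13.438130) = 0.4254

r = 0.4254


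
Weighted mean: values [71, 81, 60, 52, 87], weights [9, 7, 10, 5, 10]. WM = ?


Numerator = 71*9 + 81*7 + 60*10 + 52*5 + 87*10 = 2936
Denominator = 9 + 7 + 10 + 5 + 10 = 41
WM = 2936/41 = 71.6098

WM = 71.6098


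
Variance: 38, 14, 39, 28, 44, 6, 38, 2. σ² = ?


Mean = 26.1250
Squared deviations: 141.0156, 147.0156, 165.7656, 3.5156, 319.5156, 405.0156, 141.0156, 582.0156
Sum = 1904.8750
Variance = 1904.8750/8 = 238.1094

Variance = 238.1094


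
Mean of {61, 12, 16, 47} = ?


Sum = 61 + 12 + 16 + 47 = 136
n = 4
Mean = 136/4 = 34.0000

Mean = 34.0000


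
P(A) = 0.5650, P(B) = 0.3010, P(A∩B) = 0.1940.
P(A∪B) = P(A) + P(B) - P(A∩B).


P(A∪B) = 0.5650 + 0.3010 - 0.1940
= 0.8660 - 0.1940
= 0.6720

P(A∪B) = 0.6720


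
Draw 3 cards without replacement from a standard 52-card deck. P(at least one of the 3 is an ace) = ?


P(at least one) = 1 - P(none)
P(none) = (48/52) × (47/51) × (46/50) = 0.782624
P(at least one) = 1 - 0.782624 = 0.2174

P = 0.2174


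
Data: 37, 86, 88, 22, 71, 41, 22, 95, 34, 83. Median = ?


Sorted: 22, 22, 34, 37, 41, 71, 83, 86, 88, 95
n = 10 (even)
Middle values: 41 and 71
Median = (41+71)/2 = 56.0000

Median = 56.0000


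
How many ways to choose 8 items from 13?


C(13,8) = 13!/(8! × 5!)
= 6227020800/(40320 × 120)
= 1287

C(13,8) = 1287


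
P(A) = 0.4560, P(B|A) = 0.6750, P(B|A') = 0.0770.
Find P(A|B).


P(B) = P(B|A)*P(A) + P(B|A')*P(A')
= 0.6750*0.4560 + 0.0770*0.5440
= 0.307800 + 0.041888 = 0.349688
P(A|B) = 0.307800/0.349688 = 0.8802

P(A|B) = 0.8802


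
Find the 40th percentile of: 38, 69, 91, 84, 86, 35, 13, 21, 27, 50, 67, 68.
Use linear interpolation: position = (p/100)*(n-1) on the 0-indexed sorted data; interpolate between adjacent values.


Sorted: 13, 21, 27, 35, 38, 50, 67, 68, 69, 84, 86, 91
n = 12
Index = 40/100 * 11 = 4.4000
Lower = data[4] = 38, Upper = data[5] = 50
P40 = 38 + 0.4000*(12) = 42.8000

P40 = 42.8000


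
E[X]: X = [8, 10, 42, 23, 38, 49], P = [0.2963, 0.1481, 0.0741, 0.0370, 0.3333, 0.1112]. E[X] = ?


E[X] = 8*0.2963 + 10*0.1481 + 42*0.0741 + 23*0.0370 + 38*0.3333 + 49*0.1112
= 2.3704 + 1.4810 + 3.1122 + 0.8510 + 12.6654 + 5.4488
= 25.9288

E[X] = 25.9288


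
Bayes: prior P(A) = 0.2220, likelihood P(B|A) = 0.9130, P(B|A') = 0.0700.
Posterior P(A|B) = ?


P(B) = P(B|A)*P(A) + P(B|A')*P(A')
= 0.9130*0.2220 + 0.0700*0.7780
= 0.202686 + 0.054460 = 0.257146
P(A|B) = 0.202686/0.257146 = 0.7882

P(A|B) = 0.7882


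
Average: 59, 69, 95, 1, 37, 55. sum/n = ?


Sum = 59 + 69 + 95 + 1 + 37 + 55 = 316
n = 6
Mean = 316/6 = 52.6667

Mean = 52.6667


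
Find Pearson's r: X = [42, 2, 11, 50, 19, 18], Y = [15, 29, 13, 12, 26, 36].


Mean X = 23.6667, Mean Y = 21.8333
SD X = 16.898389, SD Y = 9.044642
Cov = -87.888889
r = -87.888889/(16.898389*9.044642) = -0.5750

r = -0.5750


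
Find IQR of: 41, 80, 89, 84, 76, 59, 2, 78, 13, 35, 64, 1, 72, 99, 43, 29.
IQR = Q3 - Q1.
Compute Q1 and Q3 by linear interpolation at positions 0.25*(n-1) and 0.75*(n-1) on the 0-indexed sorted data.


Sorted: 1, 2, 13, 29, 35, 41, 43, 59, 64, 72, 76, 78, 80, 84, 89, 99
Q1 (25th %ile) = 33.5000
Q3 (75th %ile) = 78.5000
IQR = 78.5000 - 33.5000 = 45.0000

IQR = 45.0000


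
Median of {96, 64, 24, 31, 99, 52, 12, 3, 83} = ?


Sorted: 3, 12, 24, 31, 52, 64, 83, 96, 99
n = 9 (odd)
Middle value = 52

Median = 52


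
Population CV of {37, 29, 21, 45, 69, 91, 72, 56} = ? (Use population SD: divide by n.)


Mean = 52.5000
SD = 22.3271
CV = (22.3271/52.5000)*100 = 42.5278%

CV = 42.5278%


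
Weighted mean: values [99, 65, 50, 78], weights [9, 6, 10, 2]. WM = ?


Numerator = 99*9 + 65*6 + 50*10 + 78*2 = 1937
Denominator = 9 + 6 + 10 + 2 = 27
WM = 1937/27 = 71.7407

WM = 71.7407


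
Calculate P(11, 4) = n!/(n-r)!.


P(11,4) = 11!/7!
= 39916800/5040
= 7920

P(11,4) = 7920


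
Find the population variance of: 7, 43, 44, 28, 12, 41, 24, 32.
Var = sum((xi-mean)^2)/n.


Mean = 28.8750
Squared deviations: 478.5156, 199.5156, 228.7656, 0.7656, 284.7656, 147.0156, 23.7656, 9.7656
Sum = 1372.8750
Variance = 1372.8750/8 = 171.6094

Variance = 171.6094


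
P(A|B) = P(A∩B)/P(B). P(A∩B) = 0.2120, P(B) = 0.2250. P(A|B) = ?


P(A|B) = 0.2120/0.2250 = 0.9422

P(A|B) = 0.9422


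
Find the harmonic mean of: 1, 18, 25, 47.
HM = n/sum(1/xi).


Sum of reciprocals = 1/1 + 1/18 + 1/25 + 1/47 = 1.116832
HM = 4/1.116832 = 3.5816

HM = 3.5816


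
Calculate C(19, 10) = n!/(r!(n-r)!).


C(19,10) = 19!/(10! × 9!)
= 121645100408832000/(3628800 × 362880)
= 92378

C(19,10) = 92378


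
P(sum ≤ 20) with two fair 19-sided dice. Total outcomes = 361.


Total outcomes = 19×19 = 361
Favorable (sum ≤ 20): 190
P = 190/361 = 0.5263

P = 0.5263


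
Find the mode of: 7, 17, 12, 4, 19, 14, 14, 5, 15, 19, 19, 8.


Frequencies: 4:1, 5:1, 7:1, 8:1, 12:1, 14:2, 15:1, 17:1, 19:3
Max frequency = 3
Mode = 19

Mode = 19


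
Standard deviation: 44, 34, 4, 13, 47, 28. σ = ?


Mean = 28.3333
Variance = 242.2222
SD = sqrt(242.2222) = 15.5635

SD = 15.5635


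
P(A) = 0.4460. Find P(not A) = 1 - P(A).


P(not A) = 1 - 0.4460 = 0.5540

P(not A) = 0.5540


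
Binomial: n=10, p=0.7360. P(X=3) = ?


C(10,3) = 120
p^3 = 0.398688
(1-p)^7 = 8.937735e-05
P = 120 * 0.398688 * 8.937735e-05 = 0.0043

P(X=3) = 0.0043


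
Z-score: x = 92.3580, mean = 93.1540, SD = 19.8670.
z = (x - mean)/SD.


z = (92.3580 - 93.1540)/19.8670
= -0.7960/19.8670
= -0.0401

z = -0.0401


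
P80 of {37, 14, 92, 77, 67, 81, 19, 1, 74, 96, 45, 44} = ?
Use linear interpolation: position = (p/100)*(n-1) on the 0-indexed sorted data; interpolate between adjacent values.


Sorted: 1, 14, 19, 37, 44, 45, 67, 74, 77, 81, 92, 96
n = 12
Index = 80/100 * 11 = 8.8000
Lower = data[8] = 77, Upper = data[9] = 81
P80 = 77 + 0.8000*(4) = 80.2000

P80 = 80.2000


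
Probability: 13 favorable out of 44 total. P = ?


P = 13/44 = 0.2955

P = 0.2955


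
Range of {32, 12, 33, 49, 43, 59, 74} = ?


Max = 74, Min = 12
Range = 74 - 12 = 62

Range = 62


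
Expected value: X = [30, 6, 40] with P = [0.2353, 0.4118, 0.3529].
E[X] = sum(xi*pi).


E[X] = 30*0.2353 + 6*0.4118 + 40*0.3529
= 7.0590 + 2.4708 + 14.1160
= 23.6458

E[X] = 23.6458


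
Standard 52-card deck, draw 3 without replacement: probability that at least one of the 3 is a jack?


P(at least one) = 1 - P(none)
P(none) = (48/52) × (47/51) × (46/50) = 0.782624
P(at least one) = 1 - 0.782624 = 0.2174

P = 0.2174


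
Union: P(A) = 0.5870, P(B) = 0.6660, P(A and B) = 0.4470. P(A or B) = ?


P(A∪B) = 0.5870 + 0.6660 - 0.4470
= 1.2530 - 0.4470
= 0.8060

P(A∪B) = 0.8060


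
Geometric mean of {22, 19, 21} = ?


Product = 22 × 19 × 21 = 8778
GM = 8778^(1/3) = 20.6284

GM = 20.6284


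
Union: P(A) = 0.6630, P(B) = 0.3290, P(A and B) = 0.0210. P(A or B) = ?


P(A∪B) = 0.6630 + 0.3290 - 0.0210
= 0.9920 - 0.0210
= 0.9710

P(A∪B) = 0.9710


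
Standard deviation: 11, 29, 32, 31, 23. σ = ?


Mean = 25.2000
Variance = 60.1600
SD = sqrt(60.1600) = 7.7563

SD = 7.7563


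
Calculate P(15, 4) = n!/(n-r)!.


P(15,4) = 15!/11!
= 1307674368000/39916800
= 32760

P(15,4) = 32760


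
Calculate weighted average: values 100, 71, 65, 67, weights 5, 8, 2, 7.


Numerator = 100*5 + 71*8 + 65*2 + 67*7 = 1667
Denominator = 5 + 8 + 2 + 7 = 22
WM = 1667/22 = 75.7727

WM = 75.7727


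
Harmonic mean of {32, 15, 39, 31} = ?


Sum of reciprocals = 1/32 + 1/15 + 1/39 + 1/31 = 0.155816
HM = 4/0.155816 = 25.6713

HM = 25.6713


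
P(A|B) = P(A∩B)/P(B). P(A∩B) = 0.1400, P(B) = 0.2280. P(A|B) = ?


P(A|B) = 0.1400/0.2280 = 0.6140

P(A|B) = 0.6140


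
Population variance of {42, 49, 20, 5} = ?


Mean = 29.0000
Squared deviations: 169.0000, 400.0000, 81.0000, 576.0000
Sum = 1226.0000
Variance = 1226.0000/4 = 306.5000

Variance = 306.5000


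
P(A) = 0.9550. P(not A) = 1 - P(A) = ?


P(not A) = 1 - 0.9550 = 0.0450

P(not A) = 0.0450


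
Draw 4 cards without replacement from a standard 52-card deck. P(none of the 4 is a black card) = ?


P(no black cards) = (26/52) × (25/51) × (24/50) × (23/49)
= 0.0552

P = 0.0552


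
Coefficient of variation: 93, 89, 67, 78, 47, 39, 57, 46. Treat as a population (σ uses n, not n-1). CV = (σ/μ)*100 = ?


Mean = 64.5000
SD = 19.2224
CV = (19.2224/64.5000)*100 = 29.8021%

CV = 29.8021%


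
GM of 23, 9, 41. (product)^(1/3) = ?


Product = 23 × 9 × 41 = 8487
GM = 8487^(1/3) = 20.3979

GM = 20.3979


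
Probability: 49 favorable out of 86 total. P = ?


P = 49/86 = 0.5698

P = 0.5698


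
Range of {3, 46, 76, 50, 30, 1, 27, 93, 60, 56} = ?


Max = 93, Min = 1
Range = 93 - 1 = 92

Range = 92


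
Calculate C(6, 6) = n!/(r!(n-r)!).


C(6,6) = 6!/(6! × 0!)
= 720/(720 × 1)
= 1

C(6,6) = 1


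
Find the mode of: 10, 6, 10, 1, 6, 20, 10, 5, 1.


Frequencies: 1:2, 5:1, 6:2, 10:3, 20:1
Max frequency = 3
Mode = 10

Mode = 10


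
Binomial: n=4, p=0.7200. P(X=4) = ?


C(4,4) = 1
p^4 = 0.268739
(1-p)^0 = 1.000000
P = 1 * 0.268739 * 1.000000 = 0.2687

P(X=4) = 0.2687


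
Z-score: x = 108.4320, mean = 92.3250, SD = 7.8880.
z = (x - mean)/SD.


z = (108.4320 - 92.3250)/7.8880
= 16.1070/7.8880
= 2.0420

z = 2.0420


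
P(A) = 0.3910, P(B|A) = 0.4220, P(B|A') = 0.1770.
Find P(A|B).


P(B) = P(B|A)*P(A) + P(B|A')*P(A')
= 0.4220*0.3910 + 0.1770*0.6090
= 0.165002 + 0.107793 = 0.272795
P(A|B) = 0.165002/0.272795 = 0.6049

P(A|B) = 0.6049


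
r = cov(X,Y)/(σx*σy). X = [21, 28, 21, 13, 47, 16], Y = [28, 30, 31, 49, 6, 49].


Mean X = 24.3333, Mean Y = 32.1667
SD X = 11.160446, SD Y = 14.576427
Cov = -152.388889
r = -152.388889/(11.160446*14.576427) = -0.9367

r = -0.9367


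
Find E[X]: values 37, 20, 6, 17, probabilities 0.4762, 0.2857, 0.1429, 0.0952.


E[X] = 37*0.4762 + 20*0.2857 + 6*0.1429 + 17*0.0952
= 17.6194 + 5.7140 + 0.8574 + 1.6184
= 25.8092

E[X] = 25.8092


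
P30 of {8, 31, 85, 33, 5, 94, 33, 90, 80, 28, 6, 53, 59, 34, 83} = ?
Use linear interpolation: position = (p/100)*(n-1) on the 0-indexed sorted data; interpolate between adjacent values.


Sorted: 5, 6, 8, 28, 31, 33, 33, 34, 53, 59, 80, 83, 85, 90, 94
n = 15
Index = 30/100 * 14 = 4.2000
Lower = data[4] = 31, Upper = data[5] = 33
P30 = 31 + 0.2000*(2) = 31.4000

P30 = 31.4000


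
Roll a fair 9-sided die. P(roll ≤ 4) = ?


Favorable outcomes (roll ≤ 4): 4
Total outcomes = 9
P = 4/9 = 0.4444

P = 0.4444


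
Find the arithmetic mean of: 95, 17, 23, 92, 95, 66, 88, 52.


Sum = 95 + 17 + 23 + 92 + 95 + 66 + 88 + 52 = 528
n = 8
Mean = 528/8 = 66.0000

Mean = 66.0000


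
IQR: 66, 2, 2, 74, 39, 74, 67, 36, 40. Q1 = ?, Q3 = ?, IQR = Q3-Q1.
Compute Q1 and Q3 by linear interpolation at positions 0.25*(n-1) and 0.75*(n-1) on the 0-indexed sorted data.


Sorted: 2, 2, 36, 39, 40, 66, 67, 74, 74
Q1 (25th %ile) = 36.0000
Q3 (75th %ile) = 67.0000
IQR = 67.0000 - 36.0000 = 31.0000

IQR = 31.0000


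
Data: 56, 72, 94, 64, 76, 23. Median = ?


Sorted: 23, 56, 64, 72, 76, 94
n = 6 (even)
Middle values: 64 and 72
Median = (64+72)/2 = 68.0000

Median = 68.0000


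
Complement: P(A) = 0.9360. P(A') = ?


P(not A) = 1 - 0.9360 = 0.0640

P(not A) = 0.0640


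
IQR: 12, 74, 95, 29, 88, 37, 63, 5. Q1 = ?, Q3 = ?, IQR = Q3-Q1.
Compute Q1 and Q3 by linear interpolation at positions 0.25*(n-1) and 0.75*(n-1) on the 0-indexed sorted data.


Sorted: 5, 12, 29, 37, 63, 74, 88, 95
Q1 (25th %ile) = 24.7500
Q3 (75th %ile) = 77.5000
IQR = 77.5000 - 24.7500 = 52.7500

IQR = 52.7500


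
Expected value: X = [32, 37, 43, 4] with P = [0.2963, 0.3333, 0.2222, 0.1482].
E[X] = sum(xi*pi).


E[X] = 32*0.2963 + 37*0.3333 + 43*0.2222 + 4*0.1482
= 9.4816 + 12.3321 + 9.5546 + 0.5928
= 31.9611

E[X] = 31.9611


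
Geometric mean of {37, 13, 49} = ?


Product = 37 × 13 × 49 = 23569
GM = 23569^(1/3) = 28.6713

GM = 28.6713


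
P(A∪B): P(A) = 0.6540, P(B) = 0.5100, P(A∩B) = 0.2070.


P(A∪B) = 0.6540 + 0.5100 - 0.2070
= 1.1640 - 0.2070
= 0.9570

P(A∪B) = 0.9570


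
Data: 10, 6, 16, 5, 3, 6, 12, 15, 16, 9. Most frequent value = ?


Frequencies: 3:1, 5:1, 6:2, 9:1, 10:1, 12:1, 15:1, 16:2
Max frequency = 2
Mode = 6, 16

Mode = 6, 16


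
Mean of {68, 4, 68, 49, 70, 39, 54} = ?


Sum = 68 + 4 + 68 + 49 + 70 + 39 + 54 = 352
n = 7
Mean = 352/7 = 50.2857

Mean = 50.2857


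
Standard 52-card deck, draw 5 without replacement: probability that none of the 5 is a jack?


P(no jacks) = (48/52) × (47/51) × (46/50) × (45/49) × (44/48)
= 0.6588

P = 0.6588


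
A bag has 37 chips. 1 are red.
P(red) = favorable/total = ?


P = 1/37 = 0.0270

P = 0.0270


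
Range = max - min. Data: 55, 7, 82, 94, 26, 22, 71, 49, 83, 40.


Max = 94, Min = 7
Range = 94 - 7 = 87

Range = 87


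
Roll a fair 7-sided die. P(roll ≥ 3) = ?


Favorable outcomes (roll ≥ 3): 5
Total outcomes = 7
P = 5/7 = 0.7143

P = 0.7143


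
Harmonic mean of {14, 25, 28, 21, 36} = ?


Sum of reciprocals = 1/14 + 1/25 + 1/28 + 1/21 + 1/36 = 0.222540
HM = 5/0.222540 = 22.4679

HM = 22.4679


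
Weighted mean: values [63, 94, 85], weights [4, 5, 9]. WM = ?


Numerator = 63*4 + 94*5 + 85*9 = 1487
Denominator = 4 + 5 + 9 = 18
WM = 1487/18 = 82.6111

WM = 82.6111


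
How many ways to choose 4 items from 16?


C(16,4) = 16!/(4! × 12!)
= 20922789888000/(24 × 479001600)
= 1820

C(16,4) = 1820


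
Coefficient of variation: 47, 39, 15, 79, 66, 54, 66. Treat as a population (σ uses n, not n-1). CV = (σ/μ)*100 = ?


Mean = 52.2857
SD = 19.5938
CV = (19.5938/52.2857)*100 = 37.4745%

CV = 37.4745%


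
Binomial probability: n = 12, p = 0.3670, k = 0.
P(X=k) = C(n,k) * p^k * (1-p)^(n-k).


C(12,0) = 1
p^0 = 1.000000
(1-p)^12 = 0.004139
P = 1 * 1.000000 * 0.004139 = 0.0041

P(X=0) = 0.0041


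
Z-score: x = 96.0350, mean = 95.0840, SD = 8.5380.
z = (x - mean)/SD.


z = (96.0350 - 95.0840)/8.5380
= 0.9510/8.5380
= 0.1114

z = 0.1114


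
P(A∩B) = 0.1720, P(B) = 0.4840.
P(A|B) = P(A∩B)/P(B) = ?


P(A|B) = 0.1720/0.4840 = 0.3554

P(A|B) = 0.3554


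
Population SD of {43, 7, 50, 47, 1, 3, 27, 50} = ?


Mean = 28.5000
Variance = 418.5000
SD = sqrt(418.5000) = 20.4573

SD = 20.4573


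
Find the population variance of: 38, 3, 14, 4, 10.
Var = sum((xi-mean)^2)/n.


Mean = 13.8000
Squared deviations: 585.6400, 116.6400, 0.0400, 96.0400, 14.4400
Sum = 812.8000
Variance = 812.8000/5 = 162.5600

Variance = 162.5600


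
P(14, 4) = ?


P(14,4) = 14!/10!
= 87178291200/3628800
= 24024

P(14,4) = 24024


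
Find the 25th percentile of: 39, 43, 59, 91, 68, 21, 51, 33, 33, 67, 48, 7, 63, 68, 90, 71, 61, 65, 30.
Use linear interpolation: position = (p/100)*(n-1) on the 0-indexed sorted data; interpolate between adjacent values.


Sorted: 7, 21, 30, 33, 33, 39, 43, 48, 51, 59, 61, 63, 65, 67, 68, 68, 71, 90, 91
n = 19
Index = 25/100 * 18 = 4.5000
Lower = data[4] = 33, Upper = data[5] = 39
P25 = 33 + 0.5000*(6) = 36.0000

P25 = 36.0000


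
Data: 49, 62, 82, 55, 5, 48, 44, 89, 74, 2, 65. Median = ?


Sorted: 2, 5, 44, 48, 49, 55, 62, 65, 74, 82, 89
n = 11 (odd)
Middle value = 55

Median = 55


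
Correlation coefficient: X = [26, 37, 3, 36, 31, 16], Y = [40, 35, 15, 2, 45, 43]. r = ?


Mean X = 24.8333, Mean Y = 30.0000
SD X = 12.019660, SD Y = 15.958279
Cov = 10.833333
r = 10.833333/(12.019660*15.958279) = 0.0565

r = 0.0565


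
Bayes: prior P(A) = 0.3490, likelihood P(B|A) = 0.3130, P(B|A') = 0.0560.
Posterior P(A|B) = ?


P(B) = P(B|A)*P(A) + P(B|A')*P(A')
= 0.3130*0.3490 + 0.0560*0.6510
= 0.109237 + 0.036456 = 0.145693
P(A|B) = 0.109237/0.145693 = 0.7498

P(A|B) = 0.7498


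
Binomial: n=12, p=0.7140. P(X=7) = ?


C(12,7) = 792
p^7 = 0.094599
(1-p)^5 = 0.001914
P = 792 * 0.094599 * 0.001914 = 0.1434

P(X=7) = 0.1434


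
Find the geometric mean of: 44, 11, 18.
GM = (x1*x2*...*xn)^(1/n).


Product = 44 × 11 × 18 = 8712
GM = 8712^(1/3) = 20.5766

GM = 20.5766


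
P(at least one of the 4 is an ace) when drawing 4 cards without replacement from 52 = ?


P(at least one) = 1 - P(none)
P(none) = (48/52) × (47/51) × (46/50) × (45/49) = 0.718737
P(at least one) = 1 - 0.718737 = 0.2813

P = 0.2813


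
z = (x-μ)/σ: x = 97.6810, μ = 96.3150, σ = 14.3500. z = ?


z = (97.6810 - 96.3150)/14.3500
= 1.3660/14.3500
= 0.0952

z = 0.0952


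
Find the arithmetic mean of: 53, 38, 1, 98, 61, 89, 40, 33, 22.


Sum = 53 + 38 + 1 + 98 + 61 + 89 + 40 + 33 + 22 = 435
n = 9
Mean = 435/9 = 48.3333

Mean = 48.3333


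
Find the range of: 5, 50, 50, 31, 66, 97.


Max = 97, Min = 5
Range = 97 - 5 = 92

Range = 92


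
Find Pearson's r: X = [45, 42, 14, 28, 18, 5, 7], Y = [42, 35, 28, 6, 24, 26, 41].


Mean X = 22.7143, Mean Y = 28.8571
SD X = 14.906511, SD Y = 11.419639
Cov = 25.816327
r = 25.816327/(14.906511*11.419639) = 0.1517

r = 0.1517


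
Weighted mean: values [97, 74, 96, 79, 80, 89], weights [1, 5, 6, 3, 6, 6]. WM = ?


Numerator = 97*1 + 74*5 + 96*6 + 79*3 + 80*6 + 89*6 = 2294
Denominator = 1 + 5 + 6 + 3 + 6 + 6 = 27
WM = 2294/27 = 84.9630

WM = 84.9630


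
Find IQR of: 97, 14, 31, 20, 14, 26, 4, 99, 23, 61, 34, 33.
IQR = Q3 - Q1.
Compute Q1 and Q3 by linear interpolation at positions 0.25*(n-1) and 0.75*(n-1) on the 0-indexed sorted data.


Sorted: 4, 14, 14, 20, 23, 26, 31, 33, 34, 61, 97, 99
Q1 (25th %ile) = 18.5000
Q3 (75th %ile) = 40.7500
IQR = 40.7500 - 18.5000 = 22.2500

IQR = 22.2500


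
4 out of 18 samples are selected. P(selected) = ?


P = 4/18 = 0.2222

P = 0.2222


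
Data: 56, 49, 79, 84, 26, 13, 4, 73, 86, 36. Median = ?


Sorted: 4, 13, 26, 36, 49, 56, 73, 79, 84, 86
n = 10 (even)
Middle values: 49 and 56
Median = (49+56)/2 = 52.5000

Median = 52.5000


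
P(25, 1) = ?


P(25,1) = 25!/24!
= 15511210043330985984000000/620448401733239439360000
= 25

P(25,1) = 25


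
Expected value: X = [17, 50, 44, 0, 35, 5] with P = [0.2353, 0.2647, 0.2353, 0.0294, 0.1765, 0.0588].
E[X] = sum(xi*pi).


E[X] = 17*0.2353 + 50*0.2647 + 44*0.2353 + 0*0.0294 + 35*0.1765 + 5*0.0588
= 4.0001 + 13.2350 + 10.3532 + 0 + 6.1775 + 0.2940
= 34.0598

E[X] = 34.0598


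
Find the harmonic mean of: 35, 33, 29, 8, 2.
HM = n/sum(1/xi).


Sum of reciprocals = 1/35 + 1/33 + 1/29 + 1/8 + 1/2 = 0.718357
HM = 5/0.718357 = 6.9603

HM = 6.9603


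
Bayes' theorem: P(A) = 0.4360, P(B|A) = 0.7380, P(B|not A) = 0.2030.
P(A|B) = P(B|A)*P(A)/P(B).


P(B) = P(B|A)*P(A) + P(B|A')*P(A')
= 0.7380*0.4360 + 0.2030*0.5640
= 0.321768 + 0.114492 = 0.436260
P(A|B) = 0.321768/0.436260 = 0.7376

P(A|B) = 0.7376


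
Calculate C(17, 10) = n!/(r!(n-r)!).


C(17,10) = 17!/(10! × 7!)
= 355687428096000/(3628800 × 5040)
= 19448

C(17,10) = 19448


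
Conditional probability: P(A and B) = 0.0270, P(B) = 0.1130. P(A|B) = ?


P(A|B) = 0.0270/0.1130 = 0.2389

P(A|B) = 0.2389


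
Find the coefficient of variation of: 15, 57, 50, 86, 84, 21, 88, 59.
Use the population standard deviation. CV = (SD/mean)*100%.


Mean = 57.5000
SD = 26.5565
CV = (26.5565/57.5000)*100 = 46.1853%

CV = 46.1853%


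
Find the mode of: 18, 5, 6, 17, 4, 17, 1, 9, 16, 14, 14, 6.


Frequencies: 1:1, 4:1, 5:1, 6:2, 9:1, 14:2, 16:1, 17:2, 18:1
Max frequency = 2
Mode = 6, 14, 17

Mode = 6, 14, 17


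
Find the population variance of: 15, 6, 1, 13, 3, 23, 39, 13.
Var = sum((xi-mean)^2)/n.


Mean = 14.1250
Squared deviations: 0.7656, 66.0156, 172.2656, 1.2656, 123.7656, 78.7656, 618.7656, 1.2656
Sum = 1062.8750
Variance = 1062.8750/8 = 132.8594

Variance = 132.8594


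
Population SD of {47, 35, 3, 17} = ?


Mean = 25.5000
Variance = 282.7500
SD = sqrt(282.7500) = 16.8152

SD = 16.8152


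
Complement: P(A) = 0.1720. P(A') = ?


P(not A) = 1 - 0.1720 = 0.8280

P(not A) = 0.8280


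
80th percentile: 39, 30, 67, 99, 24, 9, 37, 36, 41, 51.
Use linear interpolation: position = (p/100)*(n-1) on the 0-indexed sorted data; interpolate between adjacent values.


Sorted: 9, 24, 30, 36, 37, 39, 41, 51, 67, 99
n = 10
Index = 80/100 * 9 = 7.2000
Lower = data[7] = 51, Upper = data[8] = 67
P80 = 51 + 0.2000*(16) = 54.2000

P80 = 54.2000


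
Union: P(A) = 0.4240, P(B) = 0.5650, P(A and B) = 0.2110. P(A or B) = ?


P(A∪B) = 0.4240 + 0.5650 - 0.2110
= 0.9890 - 0.2110
= 0.7780

P(A∪B) = 0.7780


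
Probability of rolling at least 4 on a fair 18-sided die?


Favorable outcomes (roll ≥ 4): 15
Total outcomes = 18
P = 15/18 = 0.8333

P = 0.8333


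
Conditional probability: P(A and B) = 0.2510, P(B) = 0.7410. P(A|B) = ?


P(A|B) = 0.2510/0.7410 = 0.3387

P(A|B) = 0.3387


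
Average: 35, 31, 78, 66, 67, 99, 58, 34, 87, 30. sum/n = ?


Sum = 35 + 31 + 78 + 66 + 67 + 99 + 58 + 34 + 87 + 30 = 585
n = 10
Mean = 585/10 = 58.5000

Mean = 58.5000


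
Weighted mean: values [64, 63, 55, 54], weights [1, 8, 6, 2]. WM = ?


Numerator = 64*1 + 63*8 + 55*6 + 54*2 = 1006
Denominator = 1 + 8 + 6 + 2 = 17
WM = 1006/17 = 59.1765

WM = 59.1765


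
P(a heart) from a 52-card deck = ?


13 hearts in 52 cards
P = 13/52 = 0.2500

P = 0.2500


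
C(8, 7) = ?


C(8,7) = 8!/(7! × 1!)
= 40320/(5040 × 1)
= 8

C(8,7) = 8


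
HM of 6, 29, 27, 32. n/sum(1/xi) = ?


Sum of reciprocals = 1/6 + 1/29 + 1/27 + 1/32 = 0.269436
HM = 4/0.269436 = 14.8458

HM = 14.8458


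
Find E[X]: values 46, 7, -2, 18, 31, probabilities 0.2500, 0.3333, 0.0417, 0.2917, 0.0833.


E[X] = 46*0.2500 + 7*0.3333 - 2*0.0417 + 18*0.2917 + 31*0.0833
= 11.5000 + 2.3331 - 0.0834 + 5.2506 + 2.5823
= 21.5826

E[X] = 21.5826


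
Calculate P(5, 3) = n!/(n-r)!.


P(5,3) = 5!/2!
= 120/2
= 60

P(5,3) = 60


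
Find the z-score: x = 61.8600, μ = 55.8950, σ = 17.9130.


z = (61.8600 - 55.8950)/17.9130
= 5.9650/17.9130
= 0.3330

z = 0.3330


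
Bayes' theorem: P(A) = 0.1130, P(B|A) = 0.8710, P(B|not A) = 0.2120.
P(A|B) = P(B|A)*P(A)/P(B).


P(B) = P(B|A)*P(A) + P(B|A')*P(A')
= 0.8710*0.1130 + 0.2120*0.8870
= 0.098423 + 0.188044 = 0.286467
P(A|B) = 0.098423/0.286467 = 0.3436

P(A|B) = 0.3436


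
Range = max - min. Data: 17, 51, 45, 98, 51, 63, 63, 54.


Max = 98, Min = 17
Range = 98 - 17 = 81

Range = 81


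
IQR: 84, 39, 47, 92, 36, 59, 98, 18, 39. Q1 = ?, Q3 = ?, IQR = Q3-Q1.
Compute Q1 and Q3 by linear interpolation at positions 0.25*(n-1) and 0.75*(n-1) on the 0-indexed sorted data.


Sorted: 18, 36, 39, 39, 47, 59, 84, 92, 98
Q1 (25th %ile) = 39.0000
Q3 (75th %ile) = 84.0000
IQR = 84.0000 - 39.0000 = 45.0000

IQR = 45.0000


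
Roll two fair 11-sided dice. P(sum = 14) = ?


Total outcomes = 11×11 = 121
Favorable (sum = 14): 9
P = 9/121 = 0.0744

P = 0.0744


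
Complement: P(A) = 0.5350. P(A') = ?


P(not A) = 1 - 0.5350 = 0.4650

P(not A) = 0.4650


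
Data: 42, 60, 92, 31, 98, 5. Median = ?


Sorted: 5, 31, 42, 60, 92, 98
n = 6 (even)
Middle values: 42 and 60
Median = (42+60)/2 = 51.0000

Median = 51.0000


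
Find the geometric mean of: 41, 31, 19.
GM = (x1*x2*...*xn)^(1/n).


Product = 41 × 31 × 19 = 24149
GM = 24149^(1/3) = 28.9046

GM = 28.9046


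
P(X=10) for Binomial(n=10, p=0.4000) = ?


C(10,10) = 1
p^10 = 0.000105
(1-p)^0 = 1.000000
P = 1 * 0.000105 * 1.000000 = 0.0001

P(X=10) = 0.0001


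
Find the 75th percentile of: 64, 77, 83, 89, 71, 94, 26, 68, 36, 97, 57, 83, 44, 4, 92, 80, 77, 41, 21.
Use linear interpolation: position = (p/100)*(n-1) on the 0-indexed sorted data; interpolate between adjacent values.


Sorted: 4, 21, 26, 36, 41, 44, 57, 64, 68, 71, 77, 77, 80, 83, 83, 89, 92, 94, 97
n = 19
Index = 75/100 * 18 = 13.5000
Lower = data[13] = 83, Upper = data[14] = 83
P75 = 83 + 0.5000*(0) = 83.0000

P75 = 83.0000


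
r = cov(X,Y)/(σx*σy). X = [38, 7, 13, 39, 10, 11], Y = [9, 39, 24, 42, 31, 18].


Mean X = 19.6667, Mean Y = 27.1667
SD X = 13.437096, SD Y = 11.538583
Cov = -22.111111
r = -22.111111/(13.437096*11.538583) = -0.1426

r = -0.1426


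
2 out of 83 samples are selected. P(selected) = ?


P = 2/83 = 0.0241

P = 0.0241


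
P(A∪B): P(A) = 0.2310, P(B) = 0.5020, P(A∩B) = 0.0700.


P(A∪B) = 0.2310 + 0.5020 - 0.0700
= 0.7330 - 0.0700
= 0.6630

P(A∪B) = 0.6630


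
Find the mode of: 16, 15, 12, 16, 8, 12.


Frequencies: 8:1, 12:2, 15:1, 16:2
Max frequency = 2
Mode = 12, 16

Mode = 12, 16


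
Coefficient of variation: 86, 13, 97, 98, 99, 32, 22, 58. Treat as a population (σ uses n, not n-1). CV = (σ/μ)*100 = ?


Mean = 63.1250
SD = 34.2288
CV = (34.2288/63.1250)*100 = 54.2238%

CV = 54.2238%


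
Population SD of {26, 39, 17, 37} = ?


Mean = 29.7500
Variance = 78.6875
SD = sqrt(78.6875) = 8.8706

SD = 8.8706


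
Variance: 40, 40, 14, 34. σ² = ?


Mean = 32.0000
Squared deviations: 64.0000, 64.0000, 324.0000, 4.0000
Sum = 456.0000
Variance = 456.0000/4 = 114.0000

Variance = 114.0000


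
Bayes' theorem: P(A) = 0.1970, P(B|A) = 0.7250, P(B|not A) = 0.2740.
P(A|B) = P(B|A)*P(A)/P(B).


P(B) = P(B|A)*P(A) + P(B|A')*P(A')
= 0.7250*0.1970 + 0.2740*0.8030
= 0.142825 + 0.220022 = 0.362847
P(A|B) = 0.142825/0.362847 = 0.3936

P(A|B) = 0.3936


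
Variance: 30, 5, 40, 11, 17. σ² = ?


Mean = 20.6000
Squared deviations: 88.3600, 243.3600, 376.3600, 92.1600, 12.9600
Sum = 813.2000
Variance = 813.2000/5 = 162.6400

Variance = 162.6400


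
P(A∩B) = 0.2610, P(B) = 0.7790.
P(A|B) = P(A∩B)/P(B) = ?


P(A|B) = 0.2610/0.7790 = 0.3350

P(A|B) = 0.3350


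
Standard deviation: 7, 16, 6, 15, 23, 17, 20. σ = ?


Mean = 14.8571
Variance = 34.1224
SD = sqrt(34.1224) = 5.8414

SD = 5.8414


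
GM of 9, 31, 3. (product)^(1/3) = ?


Product = 9 × 31 × 3 = 837
GM = 837^(1/3) = 9.4241

GM = 9.4241


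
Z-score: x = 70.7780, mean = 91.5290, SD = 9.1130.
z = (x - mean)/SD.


z = (70.7780 - 91.5290)/9.1130
= -20.7510/9.1130
= -2.2771

z = -2.2771


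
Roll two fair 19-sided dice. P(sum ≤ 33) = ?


Total outcomes = 19×19 = 361
Favorable (sum ≤ 33): 346
P = 346/361 = 0.9584

P = 0.9584


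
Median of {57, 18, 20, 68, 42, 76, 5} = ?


Sorted: 5, 18, 20, 42, 57, 68, 76
n = 7 (odd)
Middle value = 42

Median = 42


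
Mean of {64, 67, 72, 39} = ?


Sum = 64 + 67 + 72 + 39 = 242
n = 4
Mean = 242/4 = 60.5000

Mean = 60.5000


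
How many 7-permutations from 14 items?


P(14,7) = 14!/7!
= 87178291200/5040
= 17297280

P(14,7) = 17297280


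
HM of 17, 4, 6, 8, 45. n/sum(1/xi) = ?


Sum of reciprocals = 1/17 + 1/4 + 1/6 + 1/8 + 1/45 = 0.622712
HM = 5/0.622712 = 8.0294

HM = 8.0294


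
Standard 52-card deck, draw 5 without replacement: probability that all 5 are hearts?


P(all hearts) = (13/52) × (12/51) × (11/50) × (10/49) × (9/48)
= 0.0005

P = 0.0005


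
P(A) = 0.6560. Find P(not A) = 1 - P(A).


P(not A) = 1 - 0.6560 = 0.3440

P(not A) = 0.3440


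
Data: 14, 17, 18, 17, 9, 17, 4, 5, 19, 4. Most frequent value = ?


Frequencies: 4:2, 5:1, 9:1, 14:1, 17:3, 18:1, 19:1
Max frequency = 3
Mode = 17

Mode = 17


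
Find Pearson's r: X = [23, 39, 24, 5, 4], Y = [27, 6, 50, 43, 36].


Mean X = 19.0000, Mean Y = 32.4000
SD X = 13.130118, SD Y = 15.239423
Cov = -132.800000
r = -132.800000/(13.130118*15.239423) = -0.6637

r = -0.6637


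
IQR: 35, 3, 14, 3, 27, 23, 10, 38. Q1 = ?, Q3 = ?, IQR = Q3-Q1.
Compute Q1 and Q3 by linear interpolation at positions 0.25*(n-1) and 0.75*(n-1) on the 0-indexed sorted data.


Sorted: 3, 3, 10, 14, 23, 27, 35, 38
Q1 (25th %ile) = 8.2500
Q3 (75th %ile) = 29.0000
IQR = 29.0000 - 8.2500 = 20.7500

IQR = 20.7500


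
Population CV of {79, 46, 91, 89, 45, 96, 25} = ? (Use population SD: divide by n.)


Mean = 67.2857
SD = 26.0039
CV = (26.0039/67.2857)*100 = 38.6470%

CV = 38.6470%


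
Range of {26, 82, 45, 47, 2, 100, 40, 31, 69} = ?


Max = 100, Min = 2
Range = 100 - 2 = 98

Range = 98


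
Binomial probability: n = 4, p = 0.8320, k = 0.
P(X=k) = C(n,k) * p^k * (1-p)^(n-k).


C(4,0) = 1
p^0 = 1.000000
(1-p)^4 = 0.000797
P = 1 * 1.000000 * 0.000797 = 0.0008

P(X=0) = 0.0008


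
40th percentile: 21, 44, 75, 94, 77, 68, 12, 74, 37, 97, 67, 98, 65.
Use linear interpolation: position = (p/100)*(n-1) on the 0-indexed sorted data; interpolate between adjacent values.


Sorted: 12, 21, 37, 44, 65, 67, 68, 74, 75, 77, 94, 97, 98
n = 13
Index = 40/100 * 12 = 4.8000
Lower = data[4] = 65, Upper = data[5] = 67
P40 = 65 + 0.8000*(2) = 66.6000

P40 = 66.6000


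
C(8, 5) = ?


C(8,5) = 8!/(5! × 3!)
= 40320/(120 × 6)
= 56

C(8,5) = 56


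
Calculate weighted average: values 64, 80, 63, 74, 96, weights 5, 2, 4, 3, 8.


Numerator = 64*5 + 80*2 + 63*4 + 74*3 + 96*8 = 1722
Denominator = 5 + 2 + 4 + 3 + 8 = 22
WM = 1722/22 = 78.2727

WM = 78.2727


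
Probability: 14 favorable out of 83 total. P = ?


P = 14/83 = 0.1687

P = 0.1687


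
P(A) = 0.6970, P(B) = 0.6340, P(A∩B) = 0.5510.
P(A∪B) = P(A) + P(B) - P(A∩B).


P(A∪B) = 0.6970 + 0.6340 - 0.5510
= 1.3310 - 0.5510
= 0.7800

P(A∪B) = 0.7800


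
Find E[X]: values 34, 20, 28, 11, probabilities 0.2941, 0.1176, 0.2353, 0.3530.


E[X] = 34*0.2941 + 20*0.1176 + 28*0.2353 + 11*0.3530
= 9.9994 + 2.3520 + 6.5884 + 3.8830
= 22.8228

E[X] = 22.8228


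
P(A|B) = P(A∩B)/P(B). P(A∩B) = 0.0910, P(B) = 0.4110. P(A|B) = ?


P(A|B) = 0.0910/0.4110 = 0.2214

P(A|B) = 0.2214


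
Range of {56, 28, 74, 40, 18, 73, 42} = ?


Max = 74, Min = 18
Range = 74 - 18 = 56

Range = 56


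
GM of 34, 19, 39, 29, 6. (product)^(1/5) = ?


Product = 34 × 19 × 39 × 29 × 6 = 4383756
GM = 4383756^(1/5) = 21.2995

GM = 21.2995
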